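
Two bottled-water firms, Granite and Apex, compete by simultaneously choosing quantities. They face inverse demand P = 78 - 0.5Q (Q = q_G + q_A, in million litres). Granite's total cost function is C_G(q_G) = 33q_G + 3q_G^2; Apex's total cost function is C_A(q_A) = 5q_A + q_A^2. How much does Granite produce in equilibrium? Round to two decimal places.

4.75

Granite's profit: π_G = (78 - 0.5Q)q_G - (33q_G + 3q_G²). Setting ∂π_G/∂q_G = 0: 45 - 7q_G - (1/2)(q_A) = 0.
Apex's profit: π_A = (78 - 0.5Q)q_A - (5q_A + q_A²). Setting ∂π_A/∂q_A = 0: 73 - 3q_A - (1/2)(q_G) = 0.
Rearranging gives the reaction functions q_G = (45 - (1/2)q_A)/7 and q_A = (73 - (1/2)q_G)/3.
Substituting one into the other gives q_G = 394/83 and q_A = 1954/83.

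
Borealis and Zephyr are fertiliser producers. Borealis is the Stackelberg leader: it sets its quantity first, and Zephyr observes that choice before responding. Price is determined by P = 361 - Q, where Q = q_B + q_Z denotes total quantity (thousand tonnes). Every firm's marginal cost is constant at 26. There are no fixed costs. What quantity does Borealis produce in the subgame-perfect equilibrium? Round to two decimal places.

167.50

Solve by backward induction. Given q_B, the follower Zephyr maximises π_Z = (361 - q_B - q_Z)q_Z - 26q_Z.
Follower FOC: 335 - q_B - 2q_Z = 0, so q_Z(q_B) = (335 - q_B)/2.
Borealis substitutes q_Z(q_B) into its own profit: π_B = q_B(361 - q_B - (335 - q_B)/2) - 26q_B = (387/2 - (1/2)q_B)q_B - 26q_B.
Leader FOC: 335/2 - q_B = 0, so q_B = 335/2.
Then q_Z = (335 - 335/2)/2 = 335/4.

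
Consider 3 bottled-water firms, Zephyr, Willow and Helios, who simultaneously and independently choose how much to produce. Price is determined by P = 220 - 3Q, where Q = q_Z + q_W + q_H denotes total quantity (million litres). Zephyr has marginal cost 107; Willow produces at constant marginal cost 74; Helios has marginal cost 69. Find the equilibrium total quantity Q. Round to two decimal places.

34.17

Zephyr's profit: π_Z = (220 - 3Q)q_Z - (107q_Z). Setting ∂π_Z/∂q_Z = 0: 113 - 6q_Z - 3(q_W + q_H) = 0.
Willow's first-order condition: 146 - 6q_W - 3(q_Z + q_H) = 0.
Helios's profit: π_H = (220 - 3Q)q_H - (69q_H). Setting ∂π_H/∂q_H = 0: 151 - 6q_H - 3(q_Z + q_W) = 0.
Adding the 3 first-order conditions: 410 − 12Q = 0, so Q = 205/6.
Back-substituting: q_Z = (113 − 205/2)/3 = 7/2, q_W = (146 − 205/2)/3 = 29/2, q_H = (151 − 205/2)/3 = 97/6.
Total output Q = 7/2 + 29/2 + 97/6 = 205/6.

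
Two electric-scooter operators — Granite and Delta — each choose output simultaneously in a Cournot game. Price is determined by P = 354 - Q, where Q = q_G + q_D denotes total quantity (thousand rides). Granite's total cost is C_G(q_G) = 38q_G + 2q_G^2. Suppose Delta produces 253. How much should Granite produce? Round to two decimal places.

10.50

With the rival's output fixed at 253, Granite's profit is π_G = (354 - 253 - q_G)q_G - (38q_G + 2q_G²) = (101 - q_G)q_G - (38q_G + 2q_G²).
∂π_G/∂q_G = 63 - 6q_G = 0, so q_G = 21/2.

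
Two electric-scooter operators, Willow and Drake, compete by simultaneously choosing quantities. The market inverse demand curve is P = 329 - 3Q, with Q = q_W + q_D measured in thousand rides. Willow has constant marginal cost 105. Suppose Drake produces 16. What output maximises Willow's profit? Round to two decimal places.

29.33

With the rival's output fixed at 16, Willow's profit is π_W = (329 - 3·16 - 3q_W)q_W - (105q_W) = (281 - 3q_W)q_W - (105q_W).
∂π_W/∂q_W = 176 - 6q_W = 0, so q_W = 88/3.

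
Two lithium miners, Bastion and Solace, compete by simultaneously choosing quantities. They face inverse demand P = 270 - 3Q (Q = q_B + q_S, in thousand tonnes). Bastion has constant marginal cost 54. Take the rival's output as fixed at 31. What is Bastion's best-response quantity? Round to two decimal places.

With the rival's output fixed at 31, Bastion's profit is π_B = (270 - 3·31 - 3q_B)q_B - (54q_B) = (177 - 3q_B)q_B - (54q_B).
∂π_B/∂q_B = 123 - 6q_B = 0, so q_B = 41/2.

20.50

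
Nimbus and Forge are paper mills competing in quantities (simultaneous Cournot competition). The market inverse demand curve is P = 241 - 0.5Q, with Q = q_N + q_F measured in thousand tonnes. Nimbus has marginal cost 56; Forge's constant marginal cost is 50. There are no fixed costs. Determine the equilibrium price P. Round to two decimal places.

Nimbus's profit: π_N = (241 - 0.5Q)q_N - (56q_N). Setting ∂π_N/∂q_N = 0: 185 - q_N - (1/2)(q_F) = 0.
Forge's profit: π_F = (241 - 0.5Q)q_F - (50q_F). Setting ∂π_F/∂q_F = 0: 191 - q_F - (1/2)(q_N) = 0.
Rearranging gives the reaction functions q_N = (185 - (1/2)q_F) and q_F = (191 - (1/2)q_N).
Solving the pair: q_N = 358/3, q_F = 394/3.
Total output Q = 752/3, so price P = 241 - (1/2)·(752/3) = 347/3.

115.67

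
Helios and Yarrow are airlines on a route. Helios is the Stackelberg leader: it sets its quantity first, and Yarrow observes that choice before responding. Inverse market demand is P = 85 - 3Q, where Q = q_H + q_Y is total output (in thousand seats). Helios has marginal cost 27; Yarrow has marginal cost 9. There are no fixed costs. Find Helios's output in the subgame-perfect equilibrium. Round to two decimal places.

6.67

The follower Yarrow best-responds to any q_H: π_Y = (85 - 3Q)q_Y - 9q_Y.
Setting the follower's marginal profit to zero, 76 - 3q_H - 6q_Y = 0, i.e. q_Y = (76 - 3q_H)/6.
Helios substitutes q_Y(q_H) into its own profit: π_H = q_H(85 - 3q_H - (76 - 3q_H)/2) - 27q_H = (47 - (3/2)q_H)q_H - 27q_H.
The leader's first-order condition 20 - 3q_H = 0 yields q_H = 20/3.
Then q_Y = (76 - 3·(20/3))/6 = 28/3.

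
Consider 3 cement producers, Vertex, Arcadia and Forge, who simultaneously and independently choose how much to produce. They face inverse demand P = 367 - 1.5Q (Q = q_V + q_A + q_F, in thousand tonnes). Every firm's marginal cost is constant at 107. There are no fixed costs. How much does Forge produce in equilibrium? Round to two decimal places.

A representative firm's profit is π_i = q_i(367 - 1.5Q) - 107q_i.
First-order condition (treating rivals' output as given): 260 - 3q_i - (3/2)·Σ_{j≠i} q_j = 0.
With identical firms every q_j equals q_i, so Σ_{j≠i} q_j = 2q_i and 260 = 6q_i, giving q_i = 130/3.

43.33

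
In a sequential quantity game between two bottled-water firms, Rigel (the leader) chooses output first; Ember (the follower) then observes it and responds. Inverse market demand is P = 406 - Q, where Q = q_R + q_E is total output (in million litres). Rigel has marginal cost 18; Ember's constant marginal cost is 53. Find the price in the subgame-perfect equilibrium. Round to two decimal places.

Solve by backward induction. Given q_R, the follower Ember maximises π_E = (406 - q_R - q_E)q_E - 53q_E.
∂π_E/∂q_E = 353 - q_R - 2q_E = 0 gives the reaction function q_E = (353 - q_R)/2.
Rigel substitutes q_E(q_R) into its own profit: π_R = q_R(406 - q_R - (353 - q_R)/2) - 18q_R = (459/2 - (1/2)q_R)q_R - 18q_R.
Leader FOC: 423/2 - q_R = 0, so q_R = 423/2.
Then q_E = (353 - 423/2)/2 = 283/4.
Total output Q = 1129/4, so price P = 406 - 1129/4 = 495/4.

123.75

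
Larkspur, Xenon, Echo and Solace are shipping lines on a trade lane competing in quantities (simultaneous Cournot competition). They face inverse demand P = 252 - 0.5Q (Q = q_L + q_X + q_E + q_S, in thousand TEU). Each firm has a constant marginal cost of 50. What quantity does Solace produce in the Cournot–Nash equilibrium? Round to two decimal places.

Each firm earns π_i = (252 - 0.5Q)q_i - 50q_i.
First-order condition (treating rivals' output as given): 202 - q_i - (1/2)·Σ_{j≠i} q_j = 0.
By symmetry each firm produces the same amount; substituting Σ_{j≠i} q_j = 3q_i yields q_i = 202/(5/2) = 404/5.

80.80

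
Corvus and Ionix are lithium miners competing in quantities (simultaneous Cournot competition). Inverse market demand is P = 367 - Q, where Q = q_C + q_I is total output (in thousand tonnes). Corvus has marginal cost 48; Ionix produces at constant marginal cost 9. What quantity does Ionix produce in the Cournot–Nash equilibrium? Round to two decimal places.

132.33

Corvus's profit: π_C = (367 - Q)q_C - (48q_C). Setting ∂π_C/∂q_C = 0: 319 - 2q_C - (q_I) = 0.
Ionix's first-order condition: 358 - 2q_I - (q_C) = 0.
So q_C = (319 - q_I)/2 and q_I = (358 - q_C)/2.
Substituting one into the other gives q_C = 280/3 and q_I = 397/3.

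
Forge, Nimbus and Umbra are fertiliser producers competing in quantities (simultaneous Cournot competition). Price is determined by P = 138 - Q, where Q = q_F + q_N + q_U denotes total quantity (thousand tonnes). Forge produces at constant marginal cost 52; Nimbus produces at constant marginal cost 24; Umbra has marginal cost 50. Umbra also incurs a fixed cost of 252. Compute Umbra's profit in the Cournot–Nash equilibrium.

4

Forge's profit: π_F = (138 - Q)q_F - (52q_F). Setting ∂π_F/∂q_F = 0: 86 - 2q_F - (q_N + q_U) = 0.
Nimbus's first-order condition: 114 - 2q_N - (q_F + q_U) = 0.
Umbra's profit: π_U = (138 - Q)q_U - (50q_U). Setting ∂π_U/∂q_U = 0: 88 - 2q_U - (q_F + q_N) = 0.
Adding the 3 first-order conditions: 288 − 4Q = 0, so Q = 72.
Back-substituting: q_F = (86 − 72) = 14, q_N = (114 − 72) = 42, q_U = (88 − 72) = 16.
Price P = 138 - 72 = 66.
Umbra's profit: (66 - 50)·16 - 252 = 4.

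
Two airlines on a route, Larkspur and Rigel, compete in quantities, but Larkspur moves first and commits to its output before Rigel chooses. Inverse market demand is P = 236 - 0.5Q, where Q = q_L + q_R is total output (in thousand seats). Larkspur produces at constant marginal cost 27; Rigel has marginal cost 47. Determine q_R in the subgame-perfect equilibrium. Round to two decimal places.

74.50

Solve by backward induction. Given q_L, the follower Rigel maximises π_R = (236 - (1/2)q_L - (1/2)q_R)q_R - 47q_R.
Setting the follower's marginal profit to zero, 189 - (1/2)q_L - q_R = 0, i.e. q_R = (189 - (1/2)q_L).
The leader anticipates this reaction. Substituting into P = 236 - 0.5Q gives P = 283/2 - (1/4)q_L, so π_L = (283/2 - (1/4)q_L)q_L - 27q_L.
The leader's first-order condition 229/2 - (1/2)q_L = 0 yields q_L = 229.
Then q_R = (189 - (1/2)·229) = 149/2.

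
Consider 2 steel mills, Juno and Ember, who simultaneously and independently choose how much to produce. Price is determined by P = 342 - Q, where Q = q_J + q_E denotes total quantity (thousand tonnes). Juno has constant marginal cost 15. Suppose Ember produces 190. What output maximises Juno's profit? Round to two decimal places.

With the rival's output fixed at 190, Juno's profit is π_J = (342 - 190 - q_J)q_J - (15q_J) = (152 - q_J)q_J - (15q_J).
∂π_J/∂q_J = 137 - 2q_J = 0, so q_J = 137/2.

68.50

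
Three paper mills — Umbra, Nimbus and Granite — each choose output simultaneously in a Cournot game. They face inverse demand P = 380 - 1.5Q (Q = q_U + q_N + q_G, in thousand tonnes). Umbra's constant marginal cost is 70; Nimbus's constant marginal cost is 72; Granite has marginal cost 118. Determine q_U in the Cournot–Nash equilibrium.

60

Umbra's profit: π_U = (380 - 1.5Q)q_U - (70q_U). Setting ∂π_U/∂q_U = 0: 310 - 3q_U - (3/2)(q_N + q_G) = 0.
Nimbus's profit: π_N = (380 - 1.5Q)q_N - (72q_N). Setting ∂π_N/∂q_N = 0: 308 - 3q_N - (3/2)(q_U + q_G) = 0.
Granite's profit: π_G = (380 - 1.5Q)q_G - (118q_G). Setting ∂π_G/∂q_G = 0: 262 - 3q_G - (3/2)(q_U + q_N) = 0.
Adding the 3 first-order conditions: 880 − 6Q = 0, so Q = 440/3.
Back-substituting: q_U = (310 − 220)/(3/2) = 60, q_N = (308 − 220)/(3/2) = 176/3, q_G = (262 − 220)/(3/2) = 28.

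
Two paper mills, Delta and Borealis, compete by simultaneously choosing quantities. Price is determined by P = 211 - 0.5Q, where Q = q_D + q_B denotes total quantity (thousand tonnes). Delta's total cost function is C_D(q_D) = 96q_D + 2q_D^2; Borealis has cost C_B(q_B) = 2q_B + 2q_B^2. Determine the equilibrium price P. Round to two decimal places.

Delta's profit: π_D = (211 - 0.5Q)q_D - (96q_D + 2q_D²). Setting ∂π_D/∂q_D = 0: 115 - 5q_D - (1/2)(q_B) = 0.
Borealis's first-order condition: 209 - 5q_B - (1/2)(q_D) = 0.
So q_D = (115 - (1/2)q_B)/5 and q_B = (209 - (1/2)q_D)/5.
Solving the pair: q_D = 1882/99, q_B = 39.8990.
Total output Q = 648/11, so price P = 211 - (1/2)·(648/11) = 1997/11.

181.55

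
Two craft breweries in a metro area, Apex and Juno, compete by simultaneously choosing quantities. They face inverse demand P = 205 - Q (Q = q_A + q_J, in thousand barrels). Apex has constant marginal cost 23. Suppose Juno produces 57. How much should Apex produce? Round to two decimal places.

With the rival's output fixed at 57, Apex's profit is π_A = (205 - 57 - q_A)q_A - (23q_A) = (148 - q_A)q_A - (23q_A).
∂π_A/∂q_A = 125 - 2q_A = 0, so q_A = 125/2.

62.50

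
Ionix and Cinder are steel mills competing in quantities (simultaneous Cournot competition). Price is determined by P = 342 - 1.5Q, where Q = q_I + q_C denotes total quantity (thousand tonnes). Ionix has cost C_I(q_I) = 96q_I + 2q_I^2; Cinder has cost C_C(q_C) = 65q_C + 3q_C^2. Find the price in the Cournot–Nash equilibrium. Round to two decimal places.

Ionix's profit: π_I = (342 - 1.5Q)q_I - (96q_I + 2q_I²). Setting ∂π_I/∂q_I = 0: 246 - 7q_I - (3/2)(q_C) = 0.
Cinder's profit: π_C = (342 - 1.5Q)q_C - (65q_C + 3q_C²). Setting ∂π_C/∂q_C = 0: 277 - 9q_C - (3/2)(q_I) = 0.
Rearranging gives the reaction functions q_I = (246 - (3/2)q_C)/7 and q_C = (277 - (3/2)q_I)/9.
Solving the pair: q_I = 29.6049, q_C = 25.8436.
Total output Q = 55.4486, so price P = 342 - (3/2)·55.4486 = 258.8272.

258.83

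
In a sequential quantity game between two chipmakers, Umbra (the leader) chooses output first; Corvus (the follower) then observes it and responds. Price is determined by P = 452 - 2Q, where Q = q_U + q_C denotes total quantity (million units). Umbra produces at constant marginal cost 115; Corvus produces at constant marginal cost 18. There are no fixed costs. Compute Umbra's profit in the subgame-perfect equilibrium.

3600

Solve by backward induction. Given q_U, the follower Corvus maximises π_C = (452 - 2q_U - 2q_C)q_C - 18q_C.
Follower FOC: 434 - 2q_U - 4q_C = 0, so q_C(q_U) = (434 - 2q_U)/4.
Umbra substitutes q_C(q_U) into its own profit: π_U = q_U(452 - 2q_U - (434 - 2q_U)/2) - 115q_U = (235 - q_U)q_U - 115q_U.
The leader's first-order condition 120 - 2q_U = 0 yields q_U = 60.
Then q_C = (434 - 2·60)/4 = 157/2.
Price P = 452 - 2·(277/2) = 175.
Umbra's profit: (175 - 115)·60 = 3600.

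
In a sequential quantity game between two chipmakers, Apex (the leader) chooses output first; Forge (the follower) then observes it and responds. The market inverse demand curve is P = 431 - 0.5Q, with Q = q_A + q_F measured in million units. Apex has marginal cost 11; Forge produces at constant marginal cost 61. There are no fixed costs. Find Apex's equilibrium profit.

55225

Solve by backward induction. Given q_A, the follower Forge maximises π_F = (431 - (1/2)q_A - (1/2)q_F)q_F - 61q_F.
Follower FOC: 370 - (1/2)q_A - q_F = 0, so q_F(q_A) = (370 - (1/2)q_A).
The leader anticipates this reaction. Substituting into P = 431 - 0.5Q gives P = 246 - (1/4)q_A, so π_A = (246 - (1/4)q_A)q_A - 11q_A.
Maximising: ∂π_A/∂q_A = 235 - (1/2)q_A = 0, giving q_A = 470.
Then q_F = (370 - (1/2)·470) = 135.
Price P = 431 - (1/2)·605 = 257/2.
Apex's profit: (257/2 - 11)·470 = 55225.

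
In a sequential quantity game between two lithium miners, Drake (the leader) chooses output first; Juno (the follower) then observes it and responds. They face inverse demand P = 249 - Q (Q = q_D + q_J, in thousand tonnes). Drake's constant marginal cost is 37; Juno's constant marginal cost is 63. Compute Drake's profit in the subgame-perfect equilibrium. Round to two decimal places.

The follower Juno best-responds to any q_D: π_J = (249 - Q)q_J - 63q_J.
∂π_J/∂q_J = 186 - q_D - 2q_J = 0 gives the reaction function q_J = (186 - q_D)/2.
Drake substitutes q_J(q_D) into its own profit: π_D = q_D(249 - q_D - (186 - q_D)/2) - 37q_D = (156 - (1/2)q_D)q_D - 37q_D.
Maximising: ∂π_D/∂q_D = 119 - q_D = 0, giving q_D = 119.
Then q_J = (186 - 119)/2 = 67/2.
Price P = 249 - 305/2 = 193/2.
Drake's profit: (193/2 - 37)·119 = 7080.5000.

7080.50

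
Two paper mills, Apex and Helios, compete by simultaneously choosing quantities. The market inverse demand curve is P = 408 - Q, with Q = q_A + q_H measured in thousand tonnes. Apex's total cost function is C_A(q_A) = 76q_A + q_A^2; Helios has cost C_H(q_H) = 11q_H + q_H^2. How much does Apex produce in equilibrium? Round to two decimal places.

62.07

Apex's profit: π_A = (408 - Q)q_A - (76q_A + q_A²). Setting ∂π_A/∂q_A = 0: 332 - 4q_A - (q_H) = 0.
Helios's first-order condition: 397 - 4q_H - (q_A) = 0.
So q_A = (332 - q_H)/4 and q_H = (397 - q_A)/4.
Substituting one into the other gives q_A = 931/15 and q_H = 1256/15.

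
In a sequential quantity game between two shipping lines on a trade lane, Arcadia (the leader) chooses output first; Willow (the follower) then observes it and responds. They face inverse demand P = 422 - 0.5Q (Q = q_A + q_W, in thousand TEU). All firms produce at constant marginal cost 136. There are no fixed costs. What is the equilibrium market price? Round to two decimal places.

207.50

The follower Willow best-responds to any q_A: π_W = (422 - 0.5Q)q_W - 136q_W.
Setting the follower's marginal profit to zero, 286 - (1/2)q_A - q_W = 0, i.e. q_W = (286 - (1/2)q_A).
Arcadia substitutes q_W(q_A) into its own profit: π_A = q_A(422 - (1/2)q_A - (286 - (1/2)q_A)/2) - 136q_A = (279 - (1/4)q_A)q_A - 136q_A.
Leader FOC: 143 - (1/2)q_A = 0, so q_A = 286.
Then q_W = (286 - (1/2)·286) = 143.
Total output Q = 429, so price P = 422 - (1/2)·429 = 415/2.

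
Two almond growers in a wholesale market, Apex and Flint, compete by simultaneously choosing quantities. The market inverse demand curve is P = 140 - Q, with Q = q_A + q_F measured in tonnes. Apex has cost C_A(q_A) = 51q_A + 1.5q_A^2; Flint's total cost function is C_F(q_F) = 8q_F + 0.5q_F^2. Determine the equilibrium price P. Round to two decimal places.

Apex's profit: π_A = (140 - Q)q_A - (51q_A + (3/2)q_A²). Setting ∂π_A/∂q_A = 0: 89 - 5q_A - (q_F) = 0.
Flint's first-order condition: 132 - 3q_F - (q_A) = 0.
Rearranging gives the reaction functions q_A = (89 - q_F)/5 and q_F = (132 - q_A)/3.
Solving the pair: q_A = 135/14, q_F = 571/14.
Total output Q = 353/7, so price P = 140 - 353/7 = 627/7.

89.57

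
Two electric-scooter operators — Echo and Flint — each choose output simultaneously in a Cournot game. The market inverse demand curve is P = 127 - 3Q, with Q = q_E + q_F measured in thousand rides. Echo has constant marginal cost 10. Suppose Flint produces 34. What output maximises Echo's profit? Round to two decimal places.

With the rival's output fixed at 34, Echo's profit is π_E = (127 - 3·34 - 3q_E)q_E - (10q_E) = (25 - 3q_E)q_E - (10q_E).
∂π_E/∂q_E = 15 - 6q_E = 0, so q_E = 5/2.

2.50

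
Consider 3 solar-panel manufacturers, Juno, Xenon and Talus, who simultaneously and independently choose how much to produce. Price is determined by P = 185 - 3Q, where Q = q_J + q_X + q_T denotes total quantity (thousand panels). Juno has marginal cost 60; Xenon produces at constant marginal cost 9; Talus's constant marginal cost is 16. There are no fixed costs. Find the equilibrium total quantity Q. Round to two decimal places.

39.17

Juno's profit: π_J = (185 - 3Q)q_J - (60q_J). Setting ∂π_J/∂q_J = 0: 125 - 6q_J - 3(q_X + q_T) = 0.
Xenon's first-order condition: 176 - 6q_X - 3(q_J + q_T) = 0.
Talus's profit: π_T = (185 - 3Q)q_T - (16q_T). Setting ∂π_T/∂q_T = 0: 169 - 6q_T - 3(q_J + q_X) = 0.
Adding the 3 conditions: 470 − 6Q − 6Q = 0, i.e. Q = 235/6.
Back-substituting: q_J = (125 − 235/2)/3 = 5/2, q_X = (176 − 235/2)/3 = 39/2, q_T = (169 − 235/2)/3 = 103/6.
Total output Q = 5/2 + 39/2 + 103/6 = 235/6.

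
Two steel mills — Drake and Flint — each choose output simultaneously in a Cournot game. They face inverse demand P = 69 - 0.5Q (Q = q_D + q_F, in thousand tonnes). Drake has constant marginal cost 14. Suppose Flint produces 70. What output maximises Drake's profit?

20

With the rival's output fixed at 70, Drake's profit is π_D = (69 - (1/2)·70 - (1/2)q_D)q_D - (14q_D) = (34 - (1/2)q_D)q_D - (14q_D).
∂π_D/∂q_D = 20 - q_D = 0, so q_D = 20.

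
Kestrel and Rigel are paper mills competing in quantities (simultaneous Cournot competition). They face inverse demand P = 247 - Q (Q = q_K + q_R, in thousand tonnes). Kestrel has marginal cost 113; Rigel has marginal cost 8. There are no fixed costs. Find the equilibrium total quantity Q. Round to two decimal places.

124.33

Kestrel's profit: π_K = (247 - Q)q_K - (113q_K). Setting ∂π_K/∂q_K = 0: 134 - 2q_K - (q_R) = 0.
Rigel's first-order condition: 239 - 2q_R - (q_K) = 0.
Best responses: q_K = (134 - q_R)/2, q_R = (239 - q_K)/2.
Solving the pair: q_K = 29/3, q_R = 344/3.
Total output Q = 29/3 + 344/3 = 373/3.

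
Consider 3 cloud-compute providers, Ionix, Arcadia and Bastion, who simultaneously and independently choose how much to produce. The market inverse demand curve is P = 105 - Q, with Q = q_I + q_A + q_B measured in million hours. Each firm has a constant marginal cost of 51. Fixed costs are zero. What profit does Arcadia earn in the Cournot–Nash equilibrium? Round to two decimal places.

A representative firm's profit is π_i = q_i(105 - Q) - 51q_i.
Setting ∂π_i/∂q_i = 0 with rivals' quantities fixed: 54 - 2q_i - Σ_{j≠i} q_j = 0.
With identical firms every q_j equals q_i, so Σ_{j≠i} q_j = 2q_i and 54 = 4q_i, giving q_i = 27/2.
Price P = 105 - 81/2 = 129/2.
Arcadia's profit: (129/2 - 51)·(27/2) = 729/4.

182.25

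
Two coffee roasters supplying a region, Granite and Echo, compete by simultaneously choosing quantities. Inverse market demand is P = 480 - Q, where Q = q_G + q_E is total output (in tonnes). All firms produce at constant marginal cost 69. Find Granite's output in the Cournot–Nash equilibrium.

137

A representative firm's profit is π_i = q_i(480 - Q) - 69q_i.
First-order condition (treating rivals' output as given): 411 - 2q_i - q_j = 0.
With identical firms every q_j equals q_i, so q_j = q_i and 411 = 3q_i, giving q_i = 137.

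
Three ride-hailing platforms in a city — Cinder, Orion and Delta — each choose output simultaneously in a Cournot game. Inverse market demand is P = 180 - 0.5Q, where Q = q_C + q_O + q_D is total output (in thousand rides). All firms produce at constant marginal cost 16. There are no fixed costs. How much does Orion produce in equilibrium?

A representative firm's profit is π_i = q_i(180 - 0.5Q) - 16q_i.
First-order condition (treating rivals' output as given): 164 - q_i - (1/2)·Σ_{j≠i} q_j = 0.
With identical firms every q_j equals q_i, so Σ_{j≠i} q_j = 2q_i and 164 = 2q_i, giving q_i = 82.

82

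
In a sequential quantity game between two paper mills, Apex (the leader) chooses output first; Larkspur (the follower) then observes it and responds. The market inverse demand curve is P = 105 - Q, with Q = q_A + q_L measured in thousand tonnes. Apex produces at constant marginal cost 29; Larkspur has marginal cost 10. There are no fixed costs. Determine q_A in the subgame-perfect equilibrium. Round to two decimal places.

28.50

The follower Larkspur best-responds to any q_A: π_L = (105 - Q)q_L - 10q_L.
Setting the follower's marginal profit to zero, 95 - q_A - 2q_L = 0, i.e. q_L = (95 - q_A)/2.
Apex substitutes q_L(q_A) into its own profit: π_A = q_A(105 - q_A - (95 - q_A)/2) - 29q_A = (115/2 - (1/2)q_A)q_A - 29q_A.
Leader FOC: 57/2 - q_A = 0, so q_A = 57/2.
Then q_L = (95 - 57/2)/2 = 133/4.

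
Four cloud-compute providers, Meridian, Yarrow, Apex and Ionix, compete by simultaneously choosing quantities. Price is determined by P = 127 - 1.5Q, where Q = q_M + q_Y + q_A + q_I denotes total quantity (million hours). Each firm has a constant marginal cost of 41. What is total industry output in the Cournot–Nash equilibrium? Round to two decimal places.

45.87

Each firm earns π_i = (127 - 1.5Q)q_i - 41q_i.
Setting ∂π_i/∂q_i = 0 with rivals' quantities fixed: 86 - 3q_i - (3/2)·Σ_{j≠i} q_j = 0.
By symmetry each firm produces the same amount; substituting Σ_{j≠i} q_j = 3q_i yields q_i = 86/(15/2) = 172/15.
Total output Q = 172/15 + 172/15 + 172/15 + 172/15 = 688/15.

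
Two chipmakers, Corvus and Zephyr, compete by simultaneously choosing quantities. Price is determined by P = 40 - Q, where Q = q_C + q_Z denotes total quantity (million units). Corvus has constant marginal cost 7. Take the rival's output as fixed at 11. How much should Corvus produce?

11

With the rival's output fixed at 11, Corvus's profit is π_C = (40 - 11 - q_C)q_C - (7q_C) = (29 - q_C)q_C - (7q_C).
∂π_C/∂q_C = 22 - 2q_C = 0, so q_C = 11.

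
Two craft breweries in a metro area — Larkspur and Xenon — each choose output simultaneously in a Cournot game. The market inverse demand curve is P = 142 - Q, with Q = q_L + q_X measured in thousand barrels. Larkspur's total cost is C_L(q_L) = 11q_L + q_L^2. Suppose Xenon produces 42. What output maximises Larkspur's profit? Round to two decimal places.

With the rival's output fixed at 42, Larkspur's profit is π_L = (142 - 42 - q_L)q_L - (11q_L + q_L²) = (100 - q_L)q_L - (11q_L + q_L²).
∂π_L/∂q_L = 89 - 4q_L = 0, so q_L = 89/4.

22.25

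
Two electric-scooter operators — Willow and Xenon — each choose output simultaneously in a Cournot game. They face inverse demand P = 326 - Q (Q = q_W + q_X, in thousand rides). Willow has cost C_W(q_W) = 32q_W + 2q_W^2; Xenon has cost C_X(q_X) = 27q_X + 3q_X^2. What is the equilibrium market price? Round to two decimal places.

Willow's profit: π_W = (326 - Q)q_W - (32q_W + 2q_W²). Setting ∂π_W/∂q_W = 0: 294 - 6q_W - (q_X) = 0.
Xenon's profit: π_X = (326 - Q)q_X - (27q_X + 3q_X²). Setting ∂π_X/∂q_X = 0: 299 - 8q_X - (q_W) = 0.
So q_W = (294 - q_X)/6 and q_X = (299 - q_W)/8.
Solving the pair: q_W = 43.6809, q_X = 1500/47.
Total output Q = 75.5957, so price P = 326 - 75.5957 = 250.4043.

250.40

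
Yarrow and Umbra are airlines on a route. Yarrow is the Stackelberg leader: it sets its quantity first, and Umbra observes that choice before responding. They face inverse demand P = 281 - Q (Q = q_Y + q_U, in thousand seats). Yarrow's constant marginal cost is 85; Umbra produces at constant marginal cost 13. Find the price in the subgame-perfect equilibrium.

116

Solve by backward induction. Given q_Y, the follower Umbra maximises π_U = (281 - q_Y - q_U)q_U - 13q_U.
∂π_U/∂q_U = 268 - q_Y - 2q_U = 0 gives the reaction function q_U = (268 - q_Y)/2.
Yarrow substitutes q_U(q_Y) into its own profit: π_Y = q_Y(281 - q_Y - (268 - q_Y)/2) - 85q_Y = (147 - (1/2)q_Y)q_Y - 85q_Y.
Maximising: ∂π_Y/∂q_Y = 62 - q_Y = 0, giving q_Y = 62.
Then q_U = (268 - 62)/2 = 103.
Total output Q = 165, so price P = 281 - 165 = 116.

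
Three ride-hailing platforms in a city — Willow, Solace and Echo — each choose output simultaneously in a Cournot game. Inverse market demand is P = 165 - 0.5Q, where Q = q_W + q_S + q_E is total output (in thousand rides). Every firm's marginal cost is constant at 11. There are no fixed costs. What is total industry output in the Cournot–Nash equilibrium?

231

Each firm earns π_i = (165 - 0.5Q)q_i - 11q_i.
First-order condition (treating rivals' output as given): 154 - q_i - (1/2)·Σ_{j≠i} q_j = 0.
By symmetry each firm produces the same amount; substituting Σ_{j≠i} q_j = 2q_i yields q_i = 154/2 = 77.
Total output Q = 77 + 77 + 77 = 231.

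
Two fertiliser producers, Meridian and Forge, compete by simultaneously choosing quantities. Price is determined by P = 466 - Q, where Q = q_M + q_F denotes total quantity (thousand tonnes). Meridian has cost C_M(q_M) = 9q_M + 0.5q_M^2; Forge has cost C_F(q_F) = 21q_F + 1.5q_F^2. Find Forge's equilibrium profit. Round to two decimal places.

Meridian's profit: π_M = (466 - Q)q_M - (9q_M + (1/2)q_M²). Setting ∂π_M/∂q_M = 0: 457 - 3q_M - (q_F) = 0.
Forge's profit: π_F = (466 - Q)q_F - (21q_F + (3/2)q_F²). Setting ∂π_F/∂q_F = 0: 445 - 5q_F - (q_M) = 0.
Rearranging gives the reaction functions q_M = (457 - q_F)/3 and q_F = (445 - q_M)/5.
Substituting one into the other gives q_M = 920/7 and q_F = 439/7.
Price P = 466 - 1359/7 = 1903/7.
Forge's profit: (1903/7)·(439/7) - 21·(439/7) - (3/2)(439/7)² = 9832.7041.

9832.70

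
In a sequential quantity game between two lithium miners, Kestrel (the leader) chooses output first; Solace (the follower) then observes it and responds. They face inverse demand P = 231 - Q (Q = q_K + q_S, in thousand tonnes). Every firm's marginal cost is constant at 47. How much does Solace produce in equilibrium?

The follower Solace best-responds to any q_K: π_S = (231 - Q)q_S - 47q_S.
Setting the follower's marginal profit to zero, 184 - q_K - 2q_S = 0, i.e. q_S = (184 - q_K)/2.
The leader anticipates this reaction. Substituting into P = 231 - Q gives P = 139 - (1/2)q_K, so π_K = (139 - (1/2)q_K)q_K - 47q_K.
Leader FOC: 92 - q_K = 0, so q_K = 92.
Then q_S = (184 - 92)/2 = 46.

46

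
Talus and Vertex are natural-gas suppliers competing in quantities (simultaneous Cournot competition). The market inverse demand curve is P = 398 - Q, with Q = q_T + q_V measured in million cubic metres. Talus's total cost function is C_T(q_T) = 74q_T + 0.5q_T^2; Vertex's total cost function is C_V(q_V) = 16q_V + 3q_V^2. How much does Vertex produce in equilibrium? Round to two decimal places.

Talus's profit: π_T = (398 - Q)q_T - (74q_T + (1/2)q_T²). Setting ∂π_T/∂q_T = 0: 324 - 3q_T - (q_V) = 0.
Vertex's first-order condition: 382 - 8q_V - (q_T) = 0.
So q_T = (324 - q_V)/3 and q_V = (382 - q_T)/8.
Solving the pair: q_T = 96.0870, q_V = 822/23.

35.74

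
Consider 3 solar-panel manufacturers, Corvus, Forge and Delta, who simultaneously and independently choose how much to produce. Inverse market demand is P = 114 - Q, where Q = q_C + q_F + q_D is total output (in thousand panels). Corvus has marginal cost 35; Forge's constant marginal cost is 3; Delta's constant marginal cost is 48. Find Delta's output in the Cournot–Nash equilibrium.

2

Corvus's profit: π_C = (114 - Q)q_C - (35q_C). Setting ∂π_C/∂q_C = 0: 79 - 2q_C - (q_F + q_D) = 0.
Forge's profit: π_F = (114 - Q)q_F - (3q_F). Setting ∂π_F/∂q_F = 0: 111 - 2q_F - (q_C + q_D) = 0.
Delta's first-order condition: 66 - 2q_D - (q_C + q_F) = 0.
Adding the 3 first-order conditions: 256 − 4Q = 0, so Q = 64.
Back-substituting: q_C = (79 − 64) = 15, q_F = (111 − 64) = 47, q_D = (66 − 64) = 2.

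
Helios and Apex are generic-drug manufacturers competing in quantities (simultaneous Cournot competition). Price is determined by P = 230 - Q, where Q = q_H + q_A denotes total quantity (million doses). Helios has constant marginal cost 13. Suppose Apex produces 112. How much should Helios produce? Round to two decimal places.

52.50

With the rival's output fixed at 112, Helios's profit is π_H = (230 - 112 - q_H)q_H - (13q_H) = (118 - q_H)q_H - (13q_H).
∂π_H/∂q_H = 105 - 2q_H = 0, so q_H = 105/2.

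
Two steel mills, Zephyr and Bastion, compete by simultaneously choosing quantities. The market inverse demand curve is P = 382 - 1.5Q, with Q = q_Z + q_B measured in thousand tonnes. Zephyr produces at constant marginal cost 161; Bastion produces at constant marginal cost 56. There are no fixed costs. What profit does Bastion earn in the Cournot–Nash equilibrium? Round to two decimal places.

13760.07

Zephyr's profit: π_Z = (382 - 1.5Q)q_Z - (161q_Z). Setting ∂π_Z/∂q_Z = 0: 221 - 3q_Z - (3/2)(q_B) = 0.
Bastion's first-order condition: 326 - 3q_B - (3/2)(q_Z) = 0.
So q_Z = (221 - (3/2)q_B)/3 and q_B = (326 - (3/2)q_Z)/3.
Substituting one into the other gives q_Z = 232/9 and q_B = 862/9.
Price P = 382 - (3/2)·(1094/9) = 599/3.
Bastion's profit: (599/3 - 56)·(862/9) = 13760.0741.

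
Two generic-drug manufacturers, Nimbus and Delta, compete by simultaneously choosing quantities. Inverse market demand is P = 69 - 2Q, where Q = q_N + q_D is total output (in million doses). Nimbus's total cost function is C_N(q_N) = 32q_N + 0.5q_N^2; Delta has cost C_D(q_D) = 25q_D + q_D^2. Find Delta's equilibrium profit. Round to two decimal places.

Nimbus's profit: π_N = (69 - 2Q)q_N - (32q_N + (1/2)q_N²). Setting ∂π_N/∂q_N = 0: 37 - 5q_N - 2(q_D) = 0.
Delta's profit: π_D = (69 - 2Q)q_D - (25q_D + q_D²). Setting ∂π_D/∂q_D = 0: 44 - 6q_D - 2(q_N) = 0.
Rearranging gives the reaction functions q_N = (37 - 2q_D)/5 and q_D = (44 - 2q_N)/6.
Solving the pair: q_N = 67/13, q_D = 73/13.
Price P = 69 - 2·(140/13) = 617/13.
Delta's profit: (617/13)·(73/13) - 25·(73/13) - (73/13)² = 94.5976.

94.60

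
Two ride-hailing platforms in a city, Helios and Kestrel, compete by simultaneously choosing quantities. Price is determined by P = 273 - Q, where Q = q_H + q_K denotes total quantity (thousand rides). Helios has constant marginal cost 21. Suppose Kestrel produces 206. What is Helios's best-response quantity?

23

With the rival's output fixed at 206, Helios's profit is π_H = (273 - 206 - q_H)q_H - (21q_H) = (67 - q_H)q_H - (21q_H).
∂π_H/∂q_H = 46 - 2q_H = 0, so q_H = 23.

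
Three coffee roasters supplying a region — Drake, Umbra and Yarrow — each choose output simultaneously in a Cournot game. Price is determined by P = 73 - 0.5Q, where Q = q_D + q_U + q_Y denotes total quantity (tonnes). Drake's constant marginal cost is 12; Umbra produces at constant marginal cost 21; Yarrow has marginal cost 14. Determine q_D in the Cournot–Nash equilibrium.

Drake's profit: π_D = (73 - 0.5Q)q_D - (12q_D). Setting ∂π_D/∂q_D = 0: 61 - q_D - (1/2)(q_U + q_Y) = 0.
Umbra's first-order condition: 52 - q_U - (1/2)(q_D + q_Y) = 0.
Yarrow's first-order condition: 59 - q_Y - (1/2)(q_D + q_U) = 0.
Summing all 3 equations gives 172 − 2Q = 0, hence Q = 86.
Back-substituting: q_D = (61 − 43)/(1/2) = 36, q_U = (52 − 43)/(1/2) = 18, q_Y = (59 − 43)/(1/2) = 32.

36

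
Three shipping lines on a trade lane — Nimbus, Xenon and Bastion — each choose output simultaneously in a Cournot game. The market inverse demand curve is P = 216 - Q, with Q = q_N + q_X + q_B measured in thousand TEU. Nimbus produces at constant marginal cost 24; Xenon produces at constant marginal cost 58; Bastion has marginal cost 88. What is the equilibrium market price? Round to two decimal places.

96.50

Nimbus's profit: π_N = (216 - Q)q_N - (24q_N). Setting ∂π_N/∂q_N = 0: 192 - 2q_N - (q_X + q_B) = 0.
Xenon's profit: π_X = (216 - Q)q_X - (58q_X). Setting ∂π_X/∂q_X = 0: 158 - 2q_X - (q_N + q_B) = 0.
Bastion's profit: π_B = (216 - Q)q_B - (88q_B). Setting ∂π_B/∂q_B = 0: 128 - 2q_B - (q_N + q_X) = 0.
Adding the 3 first-order conditions: 478 − 4Q = 0, so Q = 239/2.
Back-substituting: q_N = (192 − 239/2) = 145/2, q_X = (158 − 239/2) = 77/2, q_B = (128 − 239/2) = 17/2.
Total output Q = 239/2, so price P = 216 - 239/2 = 193/2.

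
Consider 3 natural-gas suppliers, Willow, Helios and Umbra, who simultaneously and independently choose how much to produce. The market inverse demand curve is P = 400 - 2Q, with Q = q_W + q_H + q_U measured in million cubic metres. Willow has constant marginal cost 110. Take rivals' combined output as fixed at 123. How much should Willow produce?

11

With rivals' combined output fixed at 123, Willow's profit is π_W = (400 - 2·123 - 2q_W)q_W - (110q_W) = (154 - 2q_W)q_W - (110q_W).
∂π_W/∂q_W = 44 - 4q_W = 0, so q_W = 11.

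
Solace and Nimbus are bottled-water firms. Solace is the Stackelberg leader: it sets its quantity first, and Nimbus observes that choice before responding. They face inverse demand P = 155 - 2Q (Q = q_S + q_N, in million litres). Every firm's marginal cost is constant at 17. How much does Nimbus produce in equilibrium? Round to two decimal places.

17.25

Solve by backward induction. Given q_S, the follower Nimbus maximises π_N = (155 - 2q_S - 2q_N)q_N - 17q_N.
Setting the follower's marginal profit to zero, 138 - 2q_S - 4q_N = 0, i.e. q_N = (138 - 2q_S)/4.
The leader anticipates this reaction. Substituting into P = 155 - 2Q gives P = 86 - q_S, so π_S = (86 - q_S)q_S - 17q_S.
The leader's first-order condition 69 - 2q_S = 0 yields q_S = 69/2.
Then q_N = (138 - 2·(69/2))/4 = 69/4.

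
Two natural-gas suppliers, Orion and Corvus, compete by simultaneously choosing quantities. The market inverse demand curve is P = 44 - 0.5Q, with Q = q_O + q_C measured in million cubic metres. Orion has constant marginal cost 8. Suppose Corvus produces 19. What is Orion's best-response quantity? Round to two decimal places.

26.50

With the rival's output fixed at 19, Orion's profit is π_O = (44 - (1/2)·19 - (1/2)q_O)q_O - (8q_O) = (69/2 - (1/2)q_O)q_O - (8q_O).
∂π_O/∂q_O = 53/2 - q_O = 0, so q_O = 53/2.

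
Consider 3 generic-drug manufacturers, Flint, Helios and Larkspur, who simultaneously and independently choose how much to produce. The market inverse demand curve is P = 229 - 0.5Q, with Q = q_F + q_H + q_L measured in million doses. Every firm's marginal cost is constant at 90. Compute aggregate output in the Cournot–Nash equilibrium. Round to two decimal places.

Each firm earns π_i = (229 - 0.5Q)q_i - 90q_i.
Setting ∂π_i/∂q_i = 0 with rivals' quantities fixed: 139 - q_i - (1/2)·Σ_{j≠i} q_j = 0.
With identical firms every q_j equals q_i, so Σ_{j≠i} q_j = 2q_i and 139 = 2q_i, giving q_i = 139/2.
Total output Q = 139/2 + 139/2 + 139/2 = 417/2.

208.50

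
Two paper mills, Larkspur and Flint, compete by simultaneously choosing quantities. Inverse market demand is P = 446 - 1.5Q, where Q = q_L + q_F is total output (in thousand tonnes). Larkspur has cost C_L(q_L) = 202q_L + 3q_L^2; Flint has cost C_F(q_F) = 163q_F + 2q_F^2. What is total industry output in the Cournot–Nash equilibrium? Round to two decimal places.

Larkspur's profit: π_L = (446 - 1.5Q)q_L - (202q_L + 3q_L²). Setting ∂π_L/∂q_L = 0: 244 - 9q_L - (3/2)(q_F) = 0.
Flint's profit: π_F = (446 - 1.5Q)q_F - (163q_F + 2q_F²). Setting ∂π_F/∂q_F = 0: 283 - 7q_F - (3/2)(q_L) = 0.
So q_L = (244 - (3/2)q_F)/9 and q_F = (283 - (3/2)q_L)/7.
Solving the pair: q_L = 21.1276, q_F = 35.9012.
Total output Q = 21.1276 + 35.9012 = 57.0288.

57.03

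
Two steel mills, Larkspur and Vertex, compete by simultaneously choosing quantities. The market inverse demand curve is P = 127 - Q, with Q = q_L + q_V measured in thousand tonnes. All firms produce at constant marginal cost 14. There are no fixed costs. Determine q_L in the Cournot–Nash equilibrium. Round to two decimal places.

37.67

Each firm earns π_i = (127 - Q)q_i - 14q_i.
Setting ∂π_i/∂q_i = 0 with rivals' quantities fixed: 113 - 2q_i - q_j = 0.
With identical firms every q_j equals q_i, so q_j = q_i and 113 = 3q_i, giving q_i = 113/3.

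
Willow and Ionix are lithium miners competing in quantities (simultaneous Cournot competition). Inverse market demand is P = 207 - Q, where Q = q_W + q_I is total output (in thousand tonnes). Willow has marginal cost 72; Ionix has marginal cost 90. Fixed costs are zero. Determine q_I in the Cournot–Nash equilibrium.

33

Willow's profit: π_W = (207 - Q)q_W - (72q_W). Setting ∂π_W/∂q_W = 0: 135 - 2q_W - (q_I) = 0.
Ionix's profit: π_I = (207 - Q)q_I - (90q_I). Setting ∂π_I/∂q_I = 0: 117 - 2q_I - (q_W) = 0.
Rearranging gives the reaction functions q_W = (135 - q_I)/2 and q_I = (117 - q_W)/2.
Solving the pair: q_W = 51, q_I = 33.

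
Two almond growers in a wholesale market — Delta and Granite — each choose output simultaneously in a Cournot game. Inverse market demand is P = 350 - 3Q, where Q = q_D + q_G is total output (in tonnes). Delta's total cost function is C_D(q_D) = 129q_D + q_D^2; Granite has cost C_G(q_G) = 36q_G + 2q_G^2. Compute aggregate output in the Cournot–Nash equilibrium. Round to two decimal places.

Delta's profit: π_D = (350 - 3Q)q_D - (129q_D + q_D²). Setting ∂π_D/∂q_D = 0: 221 - 8q_D - 3(q_G) = 0.
Granite's first-order condition: 314 - 10q_G - 3(q_D) = 0.
Best responses: q_D = (221 - 3q_G)/8, q_G = (314 - 3q_D)/10.
Solving the pair: q_D = 1268/71, q_G = 1849/71.
Total output Q = 1268/71 + 1849/71 = 43.9014.

43.90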